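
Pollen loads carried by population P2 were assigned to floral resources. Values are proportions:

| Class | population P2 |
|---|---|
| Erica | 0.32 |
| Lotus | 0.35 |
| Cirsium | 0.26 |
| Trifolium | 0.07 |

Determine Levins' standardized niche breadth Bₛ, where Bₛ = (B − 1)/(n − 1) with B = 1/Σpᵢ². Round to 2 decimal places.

Σpᵢ² = 0.32² + 0.35² + 0.26² + 0.07² = 0.1024 + 0.1225 + 0.0676 + 0.0049 = 0.2974
B = 1 / 0.2974 = 3.3625
Bₛ = (B − 1)/(n − 1) = (3.3625 − 1)/(4 − 1) = 2.3625/3 = 0.7875

0.79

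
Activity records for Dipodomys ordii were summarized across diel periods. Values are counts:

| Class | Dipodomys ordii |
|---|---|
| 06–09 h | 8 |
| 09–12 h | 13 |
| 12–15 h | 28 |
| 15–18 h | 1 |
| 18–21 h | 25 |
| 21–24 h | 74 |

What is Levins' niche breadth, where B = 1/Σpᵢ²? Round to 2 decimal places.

3.12

Proportions for Dipodomys ordii (n=149): 8/149=0.0537, 13/149=0.0872, 28/149=0.1879, 1/149=0.0067, 25/149=0.1678, 74/149=0.4966
Σpᵢ² = 0.0537² + 0.0872² + 0.1879² + 0.0067² + 0.1678² + 0.4966² = 0.002884 + 0.007604 + 0.035306 + 0.000045 + 0.028157 + 0.246612 = 0.320608
B = 1 / 0.320608 = 3.1191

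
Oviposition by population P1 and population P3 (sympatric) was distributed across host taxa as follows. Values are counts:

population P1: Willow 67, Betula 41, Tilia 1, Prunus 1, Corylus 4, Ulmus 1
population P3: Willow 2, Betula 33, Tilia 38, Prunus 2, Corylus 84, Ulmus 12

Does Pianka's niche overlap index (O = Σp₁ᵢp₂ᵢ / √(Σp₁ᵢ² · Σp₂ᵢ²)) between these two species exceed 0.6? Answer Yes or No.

No

Proportions for population P1 (n=115): 67/115=0.5826, 41/115=0.3565, 1/115=0.0087, 1/115=0.0087, 4/115=0.0348, 1/115=0.0087
Proportions for population P3 (n=171): 2/171=0.0117, 33/171=0.1930, 38/171=0.2222, 2/171=0.0117, 84/171=0.4912, 12/171=0.0702
Σ p₁ᵢp₂ᵢ = 0.006816 + 0.068805 + 0.001933 + 0.000102 + 0.017094 + 0.000611 = 0.095361
Σp_1ᵢ² = 0.5826² + 0.3565² + 0.0087² + 0.0087² + 0.0348² + 0.0087² = 0.339423 + 0.127092 + 0.000076 + 0.000076 + 0.001211 + 0.000076 = 0.467954
Σp_2ᵢ² = 0.0117² + 0.1930² + 0.2222² + 0.0117² + 0.4912² + 0.0702² = 0.000137 + 0.037249 + 0.049373 + 0.000137 + 0.241277 + 0.004928 = 0.333101
O = 0.095361 / √(0.467954 × 0.333101) = 0.095361 / 0.3948113 = 0.2415
O = 0.2415 < 0.6 → No.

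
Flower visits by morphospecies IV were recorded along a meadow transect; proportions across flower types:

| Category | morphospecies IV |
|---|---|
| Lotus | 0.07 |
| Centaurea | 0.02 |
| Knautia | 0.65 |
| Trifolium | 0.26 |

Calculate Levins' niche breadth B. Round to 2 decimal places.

2.02

Σpᵢ² = 0.07² + 0.02² + 0.65² + 0.26² = 0.0049 + 0.0004 + 0.4225 + 0.0676 = 0.4954
B = 1 / 0.4954 = 2.0186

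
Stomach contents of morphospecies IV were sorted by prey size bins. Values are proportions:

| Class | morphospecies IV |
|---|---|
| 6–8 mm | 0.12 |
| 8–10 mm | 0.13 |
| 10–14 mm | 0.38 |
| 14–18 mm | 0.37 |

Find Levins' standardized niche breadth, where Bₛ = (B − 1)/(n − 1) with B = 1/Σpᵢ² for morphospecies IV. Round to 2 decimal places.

0.73

Σpᵢ² = 0.12² + 0.13² + 0.38² + 0.37² = 0.0144 + 0.0169 + 0.1444 + 0.1369 = 0.3126
B = 1 / 0.3126 = 3.1990
Bₛ = (B − 1)/(n − 1) = (3.1990 − 1)/(4 − 1) = 2.1990/3 = 0.7330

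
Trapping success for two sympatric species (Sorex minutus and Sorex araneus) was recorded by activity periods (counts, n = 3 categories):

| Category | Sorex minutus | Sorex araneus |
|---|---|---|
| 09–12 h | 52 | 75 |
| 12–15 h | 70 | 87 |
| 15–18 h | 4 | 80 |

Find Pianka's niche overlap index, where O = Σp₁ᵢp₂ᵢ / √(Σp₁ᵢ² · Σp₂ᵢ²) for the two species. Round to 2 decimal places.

0.84

Proportions for Sorex minutus (n=126): 52/126=0.4127, 70/126=0.5556, 4/126=0.0317
Proportions for Sorex araneus (n=242): 75/242=0.3099, 87/242=0.3595, 80/242=0.3306
Σ p₁ᵢp₂ᵢ = 0.127896 + 0.199738 + 0.010480 = 0.338114
Σp_1ᵢ² = 0.4127² + 0.5556² + 0.0317² = 0.170321 + 0.308691 + 0.001005 = 0.480017
Σp_2ᵢ² = 0.3099² + 0.3595² + 0.3306² = 0.096038 + 0.129240 + 0.109296 = 0.334574
O = 0.338114 / √(0.480017 × 0.334574) = 0.338114 / 0.4007508 = 0.8437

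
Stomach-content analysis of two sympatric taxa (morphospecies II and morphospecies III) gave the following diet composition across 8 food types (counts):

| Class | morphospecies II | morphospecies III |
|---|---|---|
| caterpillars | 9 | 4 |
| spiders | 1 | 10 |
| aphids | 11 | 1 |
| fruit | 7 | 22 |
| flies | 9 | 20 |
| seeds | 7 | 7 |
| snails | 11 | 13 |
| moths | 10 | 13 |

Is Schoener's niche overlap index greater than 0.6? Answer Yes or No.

Yes

Proportions for morphospecies II (n=65): 9/65=0.1385, 1/65=0.0154, 11/65=0.1692, 7/65=0.1077, 9/65=0.1385, 7/65=0.1077, 11/65=0.1692, 10/65=0.1538
Proportions for morphospecies III (n=90): 4/90=0.0444, 10/90=0.1111, 1/90=0.0111, 22/90=0.2444, 20/90=0.2222, 7/90=0.0778, 13/90=0.1444, 13/90=0.1444
Σ|p₁ᵢ − p₂ᵢ| = 0.0941 + 0.0957 + 0.1581 + 0.1367 + 0.0837 + 0.0299 + 0.0248 + 0.0094 = 0.6324
D = 1 − ½ × 0.6324 = 1 − 0.31620 = 0.68380
D = 0.68380 > 0.6 → Yes.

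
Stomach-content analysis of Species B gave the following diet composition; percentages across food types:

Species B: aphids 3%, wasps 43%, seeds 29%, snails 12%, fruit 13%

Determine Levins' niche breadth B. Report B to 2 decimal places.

3.32

Convert percentages to proportions (divide by 100).
Σpᵢ² = 0.03² + 0.43² + 0.29² + 0.12² + 0.13² = 0.0009 + 0.1849 + 0.0841 + 0.0144 + 0.0169 = 0.3012
B = 1 / 0.3012 = 3.3201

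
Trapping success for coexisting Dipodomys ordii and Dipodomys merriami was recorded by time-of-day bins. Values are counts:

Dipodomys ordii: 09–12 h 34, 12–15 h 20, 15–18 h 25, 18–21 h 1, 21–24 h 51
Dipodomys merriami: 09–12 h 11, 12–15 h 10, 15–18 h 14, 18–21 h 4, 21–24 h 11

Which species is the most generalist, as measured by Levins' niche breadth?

Dipodomys merriami

Proportions for Dipodomys ordii (n=131): 34/131=0.2595, 20/131=0.1527, 25/131=0.1908, 1/131=0.0076, 51/131=0.3893
Proportions for Dipodomys merriami (n=50): 11/50=0.2200, 10/50=0.2000, 14/50=0.2800, 4/50=0.0800, 11/50=0.2200
Σp_ordiᵢ² = 0.2595² + 0.1527² + 0.1908² + 0.0076² + 0.3893² = 0.067340 + 0.023317 + 0.036405 + 0.000058 + 0.151554 = 0.278674
B_ordi = 1 / 0.278674 = 3.5884
Σp_merrᵢ² = 0.2200² + 0.2000² + 0.2800² + 0.0800² + 0.2200² = 0.048400 + 0.040000 + 0.078400 + 0.006400 + 0.048400 = 0.221600
B_merr = 1 / 0.221600 = 4.5126
Highest B → broadest niche (most generalist): Dipodomys merriami (B = 4.51).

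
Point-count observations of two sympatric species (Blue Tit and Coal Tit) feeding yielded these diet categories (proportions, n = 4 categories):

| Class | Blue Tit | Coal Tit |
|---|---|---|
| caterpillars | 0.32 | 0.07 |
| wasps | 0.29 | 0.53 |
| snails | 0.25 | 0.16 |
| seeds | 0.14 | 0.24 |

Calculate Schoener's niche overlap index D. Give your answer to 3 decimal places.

Σ|p₁ᵢ − p₂ᵢ| = 0.25 + 0.24 + 0.09 + 0.10 = 0.68
D = 1 − ½ × 0.68 = 1 − 0.340 = 0.66000

0.660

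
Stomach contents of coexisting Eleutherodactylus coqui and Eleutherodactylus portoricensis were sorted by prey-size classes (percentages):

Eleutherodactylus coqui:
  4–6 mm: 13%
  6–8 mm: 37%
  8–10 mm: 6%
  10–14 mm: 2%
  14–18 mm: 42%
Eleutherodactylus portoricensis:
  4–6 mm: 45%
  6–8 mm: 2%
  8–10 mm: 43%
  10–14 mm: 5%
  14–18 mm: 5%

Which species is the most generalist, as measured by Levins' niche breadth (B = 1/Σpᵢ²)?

Eleutherodactylus coqui

Convert percentages to proportions (divide by 100).
Σp_coquᵢ² = 0.13² + 0.37² + 0.06² + 0.02² + 0.42² = 0.0169 + 0.1369 + 0.0036 + 0.0004 + 0.1764 = 0.3342
B_coqu = 1 / 0.3342 = 2.9922
Σp_portᵢ² = 0.45² + 0.02² + 0.43² + 0.05² + 0.05² = 0.2025 + 0.0004 + 0.1849 + 0.0025 + 0.0025 = 0.3928
B_port = 1 / 0.3928 = 2.5458
Highest B → broadest niche (most generalist): Eleutherodactylus coqui (B = 2.99).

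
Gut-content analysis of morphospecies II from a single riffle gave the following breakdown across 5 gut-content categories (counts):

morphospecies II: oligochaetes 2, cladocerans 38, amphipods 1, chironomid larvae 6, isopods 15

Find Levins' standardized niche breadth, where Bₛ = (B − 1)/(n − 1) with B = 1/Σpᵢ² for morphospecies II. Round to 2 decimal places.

0.31

Proportions for morphospecies II (n=62): 2/62=0.0323, 38/62=0.6129, 1/62=0.0161, 6/62=0.0968, 15/62=0.2419
Σpᵢ² = 0.0323² + 0.6129² + 0.0161² + 0.0968² + 0.2419² = 0.001043 + 0.375646 + 0.000259 + 0.009370 + 0.058516 = 0.444834
B = 1 / 0.444834 = 2.2480
Bₛ = (B − 1)/(n − 1) = (2.2480 − 1)/(5 − 1) = 1.2480/4 = 0.3120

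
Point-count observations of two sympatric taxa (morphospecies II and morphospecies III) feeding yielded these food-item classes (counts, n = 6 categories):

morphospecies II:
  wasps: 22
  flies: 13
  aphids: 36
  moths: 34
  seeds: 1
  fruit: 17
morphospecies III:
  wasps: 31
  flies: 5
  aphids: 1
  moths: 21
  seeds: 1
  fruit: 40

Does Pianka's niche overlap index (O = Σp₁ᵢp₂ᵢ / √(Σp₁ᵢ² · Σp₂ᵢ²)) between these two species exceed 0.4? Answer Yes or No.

Yes

Proportions for morphospecies II (n=123): 22/123=0.1789, 13/123=0.1057, 36/123=0.2927, 34/123=0.2764, 1/123=0.0081, 17/123=0.1382
Proportions for morphospecies III (n=99): 31/99=0.3131, 5/99=0.0505, 1/99=0.0101, 21/99=0.2121, 1/99=0.0101, 40/99=0.4040
Σ p₁ᵢp₂ᵢ = 0.056014 + 0.005338 + 0.002956 + 0.058624 + 0.000082 + 0.055833 = 0.178847
Σp_1ᵢ² = 0.1789² + 0.1057² + 0.2927² + 0.2764² + 0.0081² + 0.1382² = 0.032005 + 0.011172 + 0.085673 + 0.076397 + 0.000066 + 0.019099 = 0.224412
Σp_2ᵢ² = 0.3131² + 0.0505² + 0.0101² + 0.2121² + 0.0101² + 0.4040² = 0.098032 + 0.002550 + 0.000102 + 0.044986 + 0.000102 + 0.163216 = 0.308988
O = 0.178847 / √(0.224412 × 0.308988) = 0.178847 / 0.2633261 = 0.6792
O = 0.6792 > 0.4 → Yes.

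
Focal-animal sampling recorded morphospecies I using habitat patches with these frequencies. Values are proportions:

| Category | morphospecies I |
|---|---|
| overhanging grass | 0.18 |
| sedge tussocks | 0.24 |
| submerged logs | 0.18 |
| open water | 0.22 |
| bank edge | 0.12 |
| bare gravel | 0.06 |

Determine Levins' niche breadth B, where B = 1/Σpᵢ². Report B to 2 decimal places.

5.30

Σpᵢ² = 0.18² + 0.24² + 0.18² + 0.22² + 0.12² + 0.06² = 0.0324 + 0.0576 + 0.0324 + 0.0484 + 0.0144 + 0.0036 = 0.1888
B = 1 / 0.1888 = 5.2966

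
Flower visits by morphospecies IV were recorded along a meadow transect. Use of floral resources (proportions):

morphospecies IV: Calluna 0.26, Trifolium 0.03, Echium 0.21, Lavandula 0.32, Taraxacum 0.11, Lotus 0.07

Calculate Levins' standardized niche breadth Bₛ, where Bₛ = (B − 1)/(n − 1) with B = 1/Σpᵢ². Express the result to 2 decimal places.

0.66

Σpᵢ² = 0.26² + 0.03² + 0.21² + 0.32² + 0.11² + 0.07² = 0.0676 + 0.0009 + 0.0441 + 0.1024 + 0.0121 + 0.0049 = 0.2320
B = 1 / 0.2320 = 4.3103
Bₛ = (B − 1)/(n − 1) = (4.3103 − 1)/(6 − 1) = 3.3103/5 = 0.6621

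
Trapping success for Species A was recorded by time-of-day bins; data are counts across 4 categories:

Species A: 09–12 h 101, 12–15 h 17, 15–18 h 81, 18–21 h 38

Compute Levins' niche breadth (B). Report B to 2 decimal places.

3.04

Proportions for Species A (n=237): 101/237=0.4262, 17/237=0.0717, 81/237=0.3418, 38/237=0.1603
Σpᵢ² = 0.4262² + 0.0717² + 0.3418² + 0.1603² = 0.181646 + 0.005141 + 0.116827 + 0.025696 = 0.329310
B = 1 / 0.329310 = 3.0367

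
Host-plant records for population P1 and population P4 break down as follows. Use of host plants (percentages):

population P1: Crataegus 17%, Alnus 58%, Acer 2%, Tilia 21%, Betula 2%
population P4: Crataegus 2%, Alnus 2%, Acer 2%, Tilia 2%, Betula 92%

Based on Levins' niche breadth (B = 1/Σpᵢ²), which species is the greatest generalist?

Convert percentages to proportions (divide by 100).
Σp_P1ᵢ² = 0.17² + 0.58² + 0.02² + 0.21² + 0.02² = 0.0289 + 0.3364 + 0.0004 + 0.0441 + 0.0004 = 0.4102
B_P1 = 1 / 0.4102 = 2.4378
Σp_P4ᵢ² = 0.02² + 0.02² + 0.02² + 0.02² + 0.92² = 0.0004 + 0.0004 + 0.0004 + 0.0004 + 0.8464 = 0.8480
B_P4 = 1 / 0.8480 = 1.1792
Highest B → broadest niche (most generalist): population P1 (B = 2.44).

population P1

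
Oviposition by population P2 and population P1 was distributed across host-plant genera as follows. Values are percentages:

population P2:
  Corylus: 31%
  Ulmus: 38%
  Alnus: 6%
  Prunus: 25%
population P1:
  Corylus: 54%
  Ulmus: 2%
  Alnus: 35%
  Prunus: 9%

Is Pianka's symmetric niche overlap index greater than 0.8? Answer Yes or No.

Convert percentages to proportions (divide by 100).
Σ p₁ᵢp₂ᵢ = 0.1674 + 0.0076 + 0.0210 + 0.0225 = 0.2185
Σp_1ᵢ² = 0.31² + 0.38² + 0.06² + 0.25² = 0.0961 + 0.1444 + 0.0036 + 0.0625 = 0.3066
Σp_2ᵢ² = 0.54² + 0.02² + 0.35² + 0.09² = 0.2916 + 0.0004 + 0.1225 + 0.0081 = 0.4226
O = 0.2185 / √(0.3066 × 0.4226) = 0.2185 / 0.35996 = 0.6070
O = 0.6070 < 0.8 → No.

No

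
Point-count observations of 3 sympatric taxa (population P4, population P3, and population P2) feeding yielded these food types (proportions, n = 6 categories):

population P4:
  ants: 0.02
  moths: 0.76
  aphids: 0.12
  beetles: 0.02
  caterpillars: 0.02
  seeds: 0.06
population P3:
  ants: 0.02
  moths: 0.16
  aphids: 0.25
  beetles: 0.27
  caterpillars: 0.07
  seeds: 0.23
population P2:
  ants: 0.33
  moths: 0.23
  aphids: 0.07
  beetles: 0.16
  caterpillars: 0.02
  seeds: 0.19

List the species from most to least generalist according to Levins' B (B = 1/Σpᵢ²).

population P3 > population P2 > population P4

Σp_P4ᵢ² = 0.02² + 0.76² + 0.12² + 0.02² + 0.02² + 0.06² = 0.0004 + 0.5776 + 0.0144 + 0.0004 + 0.0004 + 0.0036 = 0.5968
B_P4 = 1 / 0.5968 = 1.6756
Σp_P3ᵢ² = 0.02² + 0.16² + 0.25² + 0.27² + 0.07² + 0.23² = 0.0004 + 0.0256 + 0.0625 + 0.0729 + 0.0049 + 0.0529 = 0.2192
B_P3 = 1 / 0.2192 = 4.5620
Σp_P2ᵢ² = 0.33² + 0.23² + 0.07² + 0.16² + 0.02² + 0.19² = 0.1089 + 0.0529 + 0.0049 + 0.0256 + 0.0004 + 0.0361 = 0.2288
B_P2 = 1 / 0.2288 = 4.3706
Ranking by B (broadest → narrowest): population P3 (4.56) > population P2 (4.37) > population P4 (1.68)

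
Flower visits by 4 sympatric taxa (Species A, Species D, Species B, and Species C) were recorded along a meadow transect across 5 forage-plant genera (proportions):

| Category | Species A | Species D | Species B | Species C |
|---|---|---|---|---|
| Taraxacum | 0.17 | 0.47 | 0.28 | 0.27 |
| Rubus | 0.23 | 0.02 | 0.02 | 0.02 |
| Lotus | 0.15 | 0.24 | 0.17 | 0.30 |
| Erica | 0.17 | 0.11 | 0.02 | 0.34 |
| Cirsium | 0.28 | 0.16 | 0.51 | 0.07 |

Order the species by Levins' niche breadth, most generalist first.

Σp_Aᵢ² = 0.17² + 0.23² + 0.15² + 0.17² + 0.28² = 0.0289 + 0.0529 + 0.0225 + 0.0289 + 0.0784 = 0.2116
B_A = 1 / 0.2116 = 4.7259
Σp_Dᵢ² = 0.47² + 0.02² + 0.24² + 0.11² + 0.16² = 0.2209 + 0.0004 + 0.0576 + 0.0121 + 0.0256 = 0.3166
B_D = 1 / 0.3166 = 3.1586
Σp_Bᵢ² = 0.28² + 0.02² + 0.17² + 0.02² + 0.51² = 0.0784 + 0.0004 + 0.0289 + 0.0004 + 0.2601 = 0.3682
B_B = 1 / 0.3682 = 2.7159
Σp_Cᵢ² = 0.27² + 0.02² + 0.30² + 0.34² + 0.07² = 0.0729 + 0.0004 + 0.0900 + 0.1156 + 0.0049 = 0.2838
B_C = 1 / 0.2838 = 3.5236
Ranking by B (broadest → narrowest): Species A (4.73) > Species C (3.52) > Species D (3.16) > Species B (2.72)

Species A > Species C > Species D > Species B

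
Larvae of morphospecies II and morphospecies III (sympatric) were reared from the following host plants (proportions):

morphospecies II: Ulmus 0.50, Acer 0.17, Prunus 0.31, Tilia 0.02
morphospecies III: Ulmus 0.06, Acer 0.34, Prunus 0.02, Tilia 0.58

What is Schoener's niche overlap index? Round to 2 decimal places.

0.27

Σ|p₁ᵢ − p₂ᵢ| = 0.44 + 0.17 + 0.29 + 0.56 = 1.46
D = 1 − ½ × 1.46 = 1 − 0.730 = 0.2700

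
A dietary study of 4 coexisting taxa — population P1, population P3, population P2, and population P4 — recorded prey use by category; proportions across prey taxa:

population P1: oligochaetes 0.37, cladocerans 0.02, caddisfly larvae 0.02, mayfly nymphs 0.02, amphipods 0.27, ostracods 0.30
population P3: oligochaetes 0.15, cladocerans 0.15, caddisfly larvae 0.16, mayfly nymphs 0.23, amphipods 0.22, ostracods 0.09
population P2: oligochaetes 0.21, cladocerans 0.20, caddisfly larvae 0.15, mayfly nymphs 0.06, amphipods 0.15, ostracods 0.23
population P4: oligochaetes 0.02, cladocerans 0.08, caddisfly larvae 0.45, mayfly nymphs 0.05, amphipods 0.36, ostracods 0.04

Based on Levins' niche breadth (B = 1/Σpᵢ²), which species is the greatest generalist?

population P3

Σp_P1ᵢ² = 0.37² + 0.02² + 0.02² + 0.02² + 0.27² + 0.30² = 0.1369 + 0.0004 + 0.0004 + 0.0004 + 0.0729 + 0.0900 = 0.3010
B_P1 = 1 / 0.3010 = 3.3223
Σp_P3ᵢ² = 0.15² + 0.15² + 0.16² + 0.23² + 0.22² + 0.09² = 0.0225 + 0.0225 + 0.0256 + 0.0529 + 0.0484 + 0.0081 = 0.1800
B_P3 = 1 / 0.1800 = 5.5556
Σp_P2ᵢ² = 0.21² + 0.20² + 0.15² + 0.06² + 0.15² + 0.23² = 0.0441 + 0.0400 + 0.0225 + 0.0036 + 0.0225 + 0.0529 = 0.1856
B_P2 = 1 / 0.1856 = 5.3879
Σp_P4ᵢ² = 0.02² + 0.08² + 0.45² + 0.05² + 0.36² + 0.04² = 0.0004 + 0.0064 + 0.2025 + 0.0025 + 0.1296 + 0.0016 = 0.3430
B_P4 = 1 / 0.3430 = 2.9155
Highest B → broadest niche (most generalist): population P3 (B = 5.56).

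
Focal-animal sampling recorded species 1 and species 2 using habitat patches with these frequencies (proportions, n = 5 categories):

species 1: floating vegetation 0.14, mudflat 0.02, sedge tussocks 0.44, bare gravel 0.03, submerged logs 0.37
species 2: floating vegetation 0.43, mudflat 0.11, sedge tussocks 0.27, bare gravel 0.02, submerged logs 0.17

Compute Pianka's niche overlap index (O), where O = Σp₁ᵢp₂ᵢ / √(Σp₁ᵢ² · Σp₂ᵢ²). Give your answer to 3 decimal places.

0.755

Σ p₁ᵢp₂ᵢ = 0.0602 + 0.0022 + 0.1188 + 0.0006 + 0.0629 = 0.2447
Σp_1ᵢ² = 0.14² + 0.02² + 0.44² + 0.03² + 0.37² = 0.0196 + 0.0004 + 0.1936 + 0.0009 + 0.1369 = 0.3514
Σp_2ᵢ² = 0.43² + 0.11² + 0.27² + 0.02² + 0.17² = 0.1849 + 0.0121 + 0.0729 + 0.0004 + 0.0289 = 0.2992
O = 0.2447 / √(0.3514 × 0.2992) = 0.2447 / 0.324251 = 0.75466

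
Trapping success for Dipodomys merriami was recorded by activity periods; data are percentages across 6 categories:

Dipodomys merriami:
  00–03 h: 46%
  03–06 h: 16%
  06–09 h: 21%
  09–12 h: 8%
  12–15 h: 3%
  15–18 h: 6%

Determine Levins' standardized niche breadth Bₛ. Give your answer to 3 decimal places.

0.484

Convert percentages to proportions (divide by 100).
Σpᵢ² = 0.46² + 0.16² + 0.21² + 0.08² + 0.03² + 0.06² = 0.2116 + 0.0256 + 0.0441 + 0.0064 + 0.0009 + 0.0036 = 0.2922
B = 1 / 0.2922 = 3.42231
Bₛ = (B − 1)/(n − 1) = (3.42231 − 1)/(6 − 1) = 2.42231/5 = 0.48446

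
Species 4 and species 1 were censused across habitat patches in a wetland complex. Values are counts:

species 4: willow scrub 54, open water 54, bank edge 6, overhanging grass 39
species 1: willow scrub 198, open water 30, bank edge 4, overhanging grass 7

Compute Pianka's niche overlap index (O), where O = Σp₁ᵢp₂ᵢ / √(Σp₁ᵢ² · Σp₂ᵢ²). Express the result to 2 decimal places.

0.73

Proportions for species 4 (n=153): 54/153=0.3529, 54/153=0.3529, 6/153=0.0392, 39/153=0.2549
Proportions for species 1 (n=239): 198/239=0.8285, 30/239=0.1255, 4/239=0.0167, 7/239=0.0293
Σ p₁ᵢp₂ᵢ = 0.292378 + 0.044289 + 0.000655 + 0.007469 = 0.344791
Σp_1ᵢ² = 0.3529² + 0.3529² + 0.0392² + 0.2549² = 0.124538 + 0.124538 + 0.001537 + 0.064974 = 0.315587
Σp_2ᵢ² = 0.8285² + 0.1255² + 0.0167² + 0.0293² = 0.686412 + 0.015750 + 0.000279 + 0.000858 = 0.703299
O = 0.344791 / √(0.315587 × 0.703299) = 0.344791 / 0.4711178 = 0.7319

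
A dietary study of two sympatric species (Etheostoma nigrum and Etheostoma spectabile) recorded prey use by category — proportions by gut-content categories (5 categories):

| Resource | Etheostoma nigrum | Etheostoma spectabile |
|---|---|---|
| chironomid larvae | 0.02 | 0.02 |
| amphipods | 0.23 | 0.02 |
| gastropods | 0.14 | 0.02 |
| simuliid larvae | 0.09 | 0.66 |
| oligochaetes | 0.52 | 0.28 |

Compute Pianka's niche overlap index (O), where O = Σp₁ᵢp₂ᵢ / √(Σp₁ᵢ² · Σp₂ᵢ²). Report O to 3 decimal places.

0.500

Σ p₁ᵢp₂ᵢ = 0.0004 + 0.0046 + 0.0028 + 0.0594 + 0.1456 = 0.2128
Σp_1ᵢ² = 0.02² + 0.23² + 0.14² + 0.09² + 0.52² = 0.0004 + 0.0529 + 0.0196 + 0.0081 + 0.2704 = 0.3514
Σp_2ᵢ² = 0.02² + 0.02² + 0.02² + 0.66² + 0.28² = 0.0004 + 0.0004 + 0.0004 + 0.4356 + 0.0784 = 0.5152
O = 0.2128 / √(0.3514 × 0.5152) = 0.2128 / 0.425489 = 0.50013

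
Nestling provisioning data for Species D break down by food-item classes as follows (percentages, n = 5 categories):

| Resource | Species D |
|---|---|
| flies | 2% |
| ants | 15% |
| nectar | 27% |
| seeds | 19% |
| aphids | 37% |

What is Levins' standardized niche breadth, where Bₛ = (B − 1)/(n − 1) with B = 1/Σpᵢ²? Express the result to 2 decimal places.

0.68

Convert percentages to proportions (divide by 100).
Σpᵢ² = 0.02² + 0.15² + 0.27² + 0.19² + 0.37² = 0.0004 + 0.0225 + 0.0729 + 0.0361 + 0.1369 = 0.2688
B = 1 / 0.2688 = 3.7202
Bₛ = (B − 1)/(n − 1) = (3.7202 − 1)/(5 − 1) = 2.7202/4 = 0.6801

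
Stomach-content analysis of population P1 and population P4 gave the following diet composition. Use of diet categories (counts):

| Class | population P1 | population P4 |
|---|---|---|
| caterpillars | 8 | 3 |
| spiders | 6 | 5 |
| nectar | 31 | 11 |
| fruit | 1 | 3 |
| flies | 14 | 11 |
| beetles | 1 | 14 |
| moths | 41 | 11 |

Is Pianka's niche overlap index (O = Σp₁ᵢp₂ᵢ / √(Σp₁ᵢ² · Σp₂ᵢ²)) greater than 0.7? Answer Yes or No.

Proportions for population P1 (n=102): 8/102=0.0784, 6/102=0.0588, 31/102=0.3039, 1/102=0.0098, 14/102=0.1373, 1/102=0.0098, 41/102=0.4020
Proportions for population P4 (n=58): 3/58=0.0517, 5/58=0.0862, 11/58=0.1897, 3/58=0.0517, 11/58=0.1897, 14/58=0.2414, 11/58=0.1897
Σ p₁ᵢp₂ᵢ = 0.004053 + 0.005069 + 0.057650 + 0.000507 + 0.026046 + 0.002366 + 0.076259 = 0.171950
Σp_1ᵢ² = 0.0784² + 0.0588² + 0.3039² + 0.0098² + 0.1373² + 0.0098² + 0.4020² = 0.006147 + 0.003457 + 0.092355 + 0.000096 + 0.018851 + 0.000096 + 0.161604 = 0.282606
Σp_2ᵢ² = 0.0517² + 0.0862² + 0.1897² + 0.0517² + 0.1897² + 0.2414² + 0.1897² = 0.002673 + 0.007430 + 0.035986 + 0.002673 + 0.035986 + 0.058274 + 0.035986 = 0.179008
O = 0.171950 / √(0.282606 × 0.179008) = 0.171950 / 0.2249194 = 0.7645
O = 0.7645 > 0.7 → Yes.

Yes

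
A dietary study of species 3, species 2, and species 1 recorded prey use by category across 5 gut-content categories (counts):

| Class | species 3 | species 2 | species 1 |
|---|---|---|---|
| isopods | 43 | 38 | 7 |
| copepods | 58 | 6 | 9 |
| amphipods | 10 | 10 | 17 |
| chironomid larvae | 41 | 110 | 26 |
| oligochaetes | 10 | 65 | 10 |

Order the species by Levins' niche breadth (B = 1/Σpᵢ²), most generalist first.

species 1 > species 3 > species 2

Proportions for species 3 (n=162): 43/162=0.2654, 58/162=0.3580, 10/162=0.0617, 41/162=0.2531, 10/162=0.0617
Proportions for species 2 (n=229): 38/229=0.1659, 6/229=0.0262, 10/229=0.0437, 110/229=0.4803, 65/229=0.2838
Proportions for species 1 (n=69): 7/69=0.1014, 9/69=0.1304, 17/69=0.2464, 26/69=0.3768, 10/69=0.1449
Σp_3ᵢ² = 0.2654² + 0.3580² + 0.0617² + 0.2531² + 0.0617² = 0.070437 + 0.128164 + 0.003807 + 0.064060 + 0.003807 = 0.270275
B_3 = 1 / 0.270275 = 3.6999
Σp_2ᵢ² = 0.1659² + 0.0262² + 0.0437² + 0.4803² + 0.2838² = 0.027523 + 0.000686 + 0.001910 + 0.230688 + 0.080542 = 0.341349
B_2 = 1 / 0.341349 = 2.9296
Σp_1ᵢ² = 0.1014² + 0.1304² + 0.2464² + 0.3768² + 0.1449² = 0.010282 + 0.017004 + 0.060713 + 0.141978 + 0.020996 = 0.250973
B_1 = 1 / 0.250973 = 3.9845
Ranking by B (broadest → narrowest): species 1 (3.98) > species 3 (3.70) > species 2 (2.93)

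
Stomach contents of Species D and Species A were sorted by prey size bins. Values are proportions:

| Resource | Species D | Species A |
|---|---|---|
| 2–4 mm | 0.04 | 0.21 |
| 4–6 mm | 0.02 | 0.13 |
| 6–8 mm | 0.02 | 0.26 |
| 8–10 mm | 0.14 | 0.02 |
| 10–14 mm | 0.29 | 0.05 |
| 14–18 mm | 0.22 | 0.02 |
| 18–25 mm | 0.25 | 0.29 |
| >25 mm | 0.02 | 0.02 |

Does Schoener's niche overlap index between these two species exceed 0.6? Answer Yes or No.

Σ|p₁ᵢ − p₂ᵢ| = 0.17 + 0.11 + 0.24 + 0.12 + 0.24 + 0.20 + 0.04 + 0.00 = 1.12
D = 1 − ½ × 1.12 = 1 − 0.560 = 0.4400
D = 0.4400 < 0.6 → No.

No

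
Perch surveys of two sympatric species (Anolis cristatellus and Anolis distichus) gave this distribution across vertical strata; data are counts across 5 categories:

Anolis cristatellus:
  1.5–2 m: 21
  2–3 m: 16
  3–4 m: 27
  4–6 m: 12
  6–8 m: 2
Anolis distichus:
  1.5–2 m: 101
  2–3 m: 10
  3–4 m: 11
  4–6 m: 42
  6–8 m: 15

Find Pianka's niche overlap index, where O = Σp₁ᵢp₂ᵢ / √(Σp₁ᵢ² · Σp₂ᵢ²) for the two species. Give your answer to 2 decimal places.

0.70

Proportions for Anolis cristatellus (n=78): 21/78=0.2692, 16/78=0.2051, 27/78=0.3462, 12/78=0.1538, 2/78=0.0256
Proportions for Anolis distichus (n=179): 101/179=0.5642, 10/179=0.0559, 11/179=0.0615, 42/179=0.2346, 15/179=0.0838
Σ p₁ᵢp₂ᵢ = 0.151883 + 0.011465 + 0.021291 + 0.036081 + 0.002145 = 0.222865
Σp_1ᵢ² = 0.2692² + 0.2051² + 0.3462² + 0.1538² + 0.0256² = 0.072469 + 0.042066 + 0.119854 + 0.023654 + 0.000655 = 0.258698
Σp_2ᵢ² = 0.5642² + 0.0559² + 0.0615² + 0.2346² + 0.0838² = 0.318322 + 0.003125 + 0.003782 + 0.055037 + 0.007022 = 0.387288
O = 0.222865 / √(0.258698 × 0.387288) = 0.222865 / 0.3165290 = 0.7041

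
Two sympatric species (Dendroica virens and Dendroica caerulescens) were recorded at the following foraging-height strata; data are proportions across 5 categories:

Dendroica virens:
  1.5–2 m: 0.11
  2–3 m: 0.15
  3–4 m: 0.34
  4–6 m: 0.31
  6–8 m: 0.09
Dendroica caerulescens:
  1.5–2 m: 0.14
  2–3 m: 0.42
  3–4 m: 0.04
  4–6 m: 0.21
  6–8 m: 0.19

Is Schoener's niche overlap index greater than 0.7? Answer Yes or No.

Σ|p₁ᵢ − p₂ᵢ| = 0.03 + 0.27 + 0.30 + 0.10 + 0.10 = 0.80
D = 1 − ½ × 0.80 = 1 − 0.400 = 0.6000
D = 0.6000 < 0.7 → No.

No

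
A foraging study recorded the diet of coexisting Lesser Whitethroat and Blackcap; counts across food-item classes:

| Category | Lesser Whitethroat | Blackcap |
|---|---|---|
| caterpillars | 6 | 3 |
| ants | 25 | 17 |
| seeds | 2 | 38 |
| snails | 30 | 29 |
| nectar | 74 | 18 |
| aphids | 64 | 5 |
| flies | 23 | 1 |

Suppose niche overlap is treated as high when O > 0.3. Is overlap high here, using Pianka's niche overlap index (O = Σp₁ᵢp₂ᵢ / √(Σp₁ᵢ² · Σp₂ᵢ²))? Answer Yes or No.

Proportions for Lesser Whitethroat (n=224): 6/224=0.0268, 25/224=0.1116, 2/224=0.0089, 30/224=0.1339, 74/224=0.3304, 64/224=0.2857, 23/224=0.1027
Proportions for Blackcap (n=111): 3/111=0.0270, 17/111=0.1532, 38/111=0.3423, 29/111=0.2613, 18/111=0.1622, 5/111=0.0450, 1/111=0.0090
Σ p₁ᵢp₂ᵢ = 0.000724 + 0.017097 + 0.003046 + 0.034988 + 0.053591 + 0.012857 + 0.000924 = 0.123227
Σp_1ᵢ² = 0.0268² + 0.1116² + 0.0089² + 0.1339² + 0.3304² + 0.2857² + 0.1027² = 0.000718 + 0.012455 + 0.000079 + 0.017929 + 0.109164 + 0.081624 + 0.010547 = 0.232516
Σp_2ᵢ² = 0.0270² + 0.1532² + 0.3423² + 0.2613² + 0.1622² + 0.0450² + 0.0090² = 0.000729 + 0.023470 + 0.117169 + 0.068278 + 0.026309 + 0.002025 + 0.000081 = 0.238061
O = 0.123227 / √(0.232516 × 0.238061) = 0.123227 / 0.2352722 = 0.5238
O = 0.5238 > 0.3 → Yes.

Yes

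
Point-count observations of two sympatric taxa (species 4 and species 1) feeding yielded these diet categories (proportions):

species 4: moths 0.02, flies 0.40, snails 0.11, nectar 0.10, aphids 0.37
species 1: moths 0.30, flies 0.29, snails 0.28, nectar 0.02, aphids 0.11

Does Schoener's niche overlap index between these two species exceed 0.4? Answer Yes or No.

Yes

Σ|p₁ᵢ − p₂ᵢ| = 0.28 + 0.11 + 0.17 + 0.08 + 0.26 = 0.90
D = 1 − ½ × 0.90 = 1 − 0.450 = 0.5500
D = 0.5500 > 0.4 → Yes.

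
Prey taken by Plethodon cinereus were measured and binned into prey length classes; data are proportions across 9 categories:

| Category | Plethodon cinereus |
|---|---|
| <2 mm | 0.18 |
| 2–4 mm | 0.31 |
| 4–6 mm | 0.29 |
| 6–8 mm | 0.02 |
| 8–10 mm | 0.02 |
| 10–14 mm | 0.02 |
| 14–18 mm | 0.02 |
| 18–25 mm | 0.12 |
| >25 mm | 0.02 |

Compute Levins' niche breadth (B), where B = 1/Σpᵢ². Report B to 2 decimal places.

4.37

Σpᵢ² = 0.18² + 0.31² + 0.29² + 0.02² + 0.02² + 0.02² + 0.02² + 0.12² + 0.02² = 0.0324 + 0.0961 + 0.0841 + 0.0004 + 0.0004 + 0.0004 + 0.0004 + 0.0144 + 0.0004 = 0.2290
B = 1 / 0.2290 = 4.3668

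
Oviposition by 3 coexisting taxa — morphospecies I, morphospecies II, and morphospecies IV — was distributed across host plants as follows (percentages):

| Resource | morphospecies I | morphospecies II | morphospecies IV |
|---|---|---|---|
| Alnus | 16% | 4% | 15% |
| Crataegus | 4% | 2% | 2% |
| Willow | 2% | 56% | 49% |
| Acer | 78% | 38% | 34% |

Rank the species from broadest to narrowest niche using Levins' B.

Convert percentages to proportions (divide by 100).
Σp_Iᵢ² = 0.16² + 0.04² + 0.02² + 0.78² = 0.0256 + 0.0016 + 0.0004 + 0.6084 = 0.6360
B_I = 1 / 0.6360 = 1.5723
Σp_IIᵢ² = 0.04² + 0.02² + 0.56² + 0.38² = 0.0016 + 0.0004 + 0.3136 + 0.1444 = 0.4600
B_II = 1 / 0.4600 = 2.1739
Σp_IVᵢ² = 0.15² + 0.02² + 0.49² + 0.34² = 0.0225 + 0.0004 + 0.2401 + 0.1156 = 0.3786
B_IV = 1 / 0.3786 = 2.6413
Ranking by B (broadest → narrowest): morphospecies IV (2.64) > morphospecies II (2.17) > morphospecies I (1.57)

morphospecies IV > morphospecies II > morphospecies I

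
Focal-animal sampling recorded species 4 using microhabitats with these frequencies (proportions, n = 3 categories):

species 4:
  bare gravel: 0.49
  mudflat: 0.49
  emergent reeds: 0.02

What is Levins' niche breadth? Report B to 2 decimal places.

Σpᵢ² = 0.49² + 0.49² + 0.02² = 0.2401 + 0.2401 + 0.0004 = 0.4806
B = 1 / 0.4806 = 2.0807

2.08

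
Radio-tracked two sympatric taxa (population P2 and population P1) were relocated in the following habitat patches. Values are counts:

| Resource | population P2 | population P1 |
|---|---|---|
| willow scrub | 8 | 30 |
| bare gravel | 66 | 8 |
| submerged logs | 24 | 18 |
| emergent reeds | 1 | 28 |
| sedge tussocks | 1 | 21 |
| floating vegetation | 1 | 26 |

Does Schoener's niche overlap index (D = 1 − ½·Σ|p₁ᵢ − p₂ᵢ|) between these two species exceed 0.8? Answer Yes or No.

No

Proportions for population P2 (n=101): 8/101=0.0792, 66/101=0.6535, 24/101=0.2376, 1/101=0.0099, 1/101=0.0099, 1/101=0.0099
Proportions for population P1 (n=131): 30/131=0.2290, 8/131=0.0611, 18/131=0.1374, 28/131=0.2137, 21/131=0.1603, 26/131=0.1985
Σ|p₁ᵢ − p₂ᵢ| = 0.1498 + 0.5924 + 0.1002 + 0.2038 + 0.1504 + 0.1886 = 1.3852
D = 1 − ½ × 1.3852 = 1 − 0.69260 = 0.30740
D = 0.30740 < 0.8 → No.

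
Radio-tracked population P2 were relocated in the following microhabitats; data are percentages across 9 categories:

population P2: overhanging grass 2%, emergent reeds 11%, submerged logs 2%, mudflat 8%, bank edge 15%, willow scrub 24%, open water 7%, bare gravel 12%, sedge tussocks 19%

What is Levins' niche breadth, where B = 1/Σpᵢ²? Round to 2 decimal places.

6.46

Convert percentages to proportions (divide by 100).
Σpᵢ² = 0.02² + 0.11² + 0.02² + 0.08² + 0.15² + 0.24² + 0.07² + 0.12² + 0.19² = 0.0004 + 0.0121 + 0.0004 + 0.0064 + 0.0225 + 0.0576 + 0.0049 + 0.0144 + 0.0361 = 0.1548
B = 1 / 0.1548 = 6.4599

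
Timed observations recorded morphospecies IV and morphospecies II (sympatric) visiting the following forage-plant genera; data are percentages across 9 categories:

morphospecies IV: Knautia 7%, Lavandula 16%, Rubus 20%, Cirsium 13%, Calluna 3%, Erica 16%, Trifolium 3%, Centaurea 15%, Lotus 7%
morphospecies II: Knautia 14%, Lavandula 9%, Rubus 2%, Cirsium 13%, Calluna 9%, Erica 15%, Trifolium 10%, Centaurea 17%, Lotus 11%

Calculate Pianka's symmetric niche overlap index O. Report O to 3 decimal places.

0.805

Convert percentages to proportions (divide by 100).
Σ p₁ᵢp₂ᵢ = 0.0098 + 0.0144 + 0.0040 + 0.0169 + 0.0027 + 0.0240 + 0.0030 + 0.0255 + 0.0077 = 0.1080
Σp_1ᵢ² = 0.07² + 0.16² + 0.20² + 0.13² + 0.03² + 0.16² + 0.03² + 0.15² + 0.07² = 0.0049 + 0.0256 + 0.0400 + 0.0169 + 0.0009 + 0.0256 + 0.0009 + 0.0225 + 0.0049 = 0.1422
Σp_2ᵢ² = 0.14² + 0.09² + 0.02² + 0.13² + 0.09² + 0.15² + 0.10² + 0.17² + 0.11² = 0.0196 + 0.0081 + 0.0004 + 0.0169 + 0.0081 + 0.0225 + 0.0100 + 0.0289 + 0.0121 = 0.1266
O = 0.1080 / √(0.1422 × 0.1266) = 0.1080 / 0.134173 = 0.80493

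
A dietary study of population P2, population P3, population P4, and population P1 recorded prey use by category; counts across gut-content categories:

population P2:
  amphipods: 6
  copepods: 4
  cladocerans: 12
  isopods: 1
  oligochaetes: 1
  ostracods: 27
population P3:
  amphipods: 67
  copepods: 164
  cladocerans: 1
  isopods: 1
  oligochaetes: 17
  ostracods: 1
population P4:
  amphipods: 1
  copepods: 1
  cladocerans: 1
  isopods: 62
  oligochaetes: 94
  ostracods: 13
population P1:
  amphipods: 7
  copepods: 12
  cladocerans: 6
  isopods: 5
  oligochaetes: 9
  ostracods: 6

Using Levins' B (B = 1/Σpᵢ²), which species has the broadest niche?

population P1

Proportions for population P2 (n=51): 6/51=0.1176, 4/51=0.0784, 12/51=0.2353, 1/51=0.0196, 1/51=0.0196, 27/51=0.5294
Proportions for population P3 (n=251): 67/251=0.2669, 164/251=0.6534, 1/251=0.0040, 1/251=0.0040, 17/251=0.0677, 1/251=0.0040
Proportions for population P4 (n=172): 1/172=0.0058, 1/172=0.0058, 1/172=0.0058, 62/172=0.3605, 94/172=0.5465, 13/172=0.0756
Proportions for population P1 (n=45): 7/45=0.1556, 12/45=0.2667, 6/45=0.1333, 5/45=0.1111, 9/45=0.2000, 6/45=0.1333
Σp_P2ᵢ² = 0.1176² + 0.0784² + 0.2353² + 0.0196² + 0.0196² + 0.5294² = 0.013830 + 0.006147 + 0.055366 + 0.000384 + 0.000384 + 0.280264 = 0.356375
B_P2 = 1 / 0.356375 = 2.8060
Σp_P3ᵢ² = 0.2669² + 0.6534² + 0.0040² + 0.0040² + 0.0677² + 0.0040² = 0.071236 + 0.426932 + 0.000016 + 0.000016 + 0.004583 + 0.000016 = 0.502799
B_P3 = 1 / 0.502799 = 1.9889
Σp_P4ᵢ² = 0.0058² + 0.0058² + 0.0058² + 0.3605² + 0.5465² + 0.0756² = 0.000034 + 0.000034 + 0.000034 + 0.129960 + 0.298662 + 0.005715 = 0.434439
B_P4 = 1 / 0.434439 = 2.3018
Σp_P1ᵢ² = 0.1556² + 0.2667² + 0.1333² + 0.1111² + 0.2000² + 0.1333² = 0.024211 + 0.071129 + 0.017769 + 0.012343 + 0.040000 + 0.017769 = 0.183221
B_P1 = 1 / 0.183221 = 5.4579
Highest B → broadest niche (most generalist): population P1 (B = 5.46).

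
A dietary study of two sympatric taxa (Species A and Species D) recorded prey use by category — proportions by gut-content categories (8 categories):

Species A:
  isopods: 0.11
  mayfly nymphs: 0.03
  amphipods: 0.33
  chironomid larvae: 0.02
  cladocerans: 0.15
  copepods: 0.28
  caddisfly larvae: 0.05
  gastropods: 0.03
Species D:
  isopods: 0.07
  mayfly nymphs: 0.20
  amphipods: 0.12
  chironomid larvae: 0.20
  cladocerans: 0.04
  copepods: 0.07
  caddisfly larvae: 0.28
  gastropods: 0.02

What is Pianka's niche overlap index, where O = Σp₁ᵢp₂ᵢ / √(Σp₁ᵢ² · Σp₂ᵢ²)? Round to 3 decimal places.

Σ p₁ᵢp₂ᵢ = 0.0077 + 0.0060 + 0.0396 + 0.0040 + 0.0060 + 0.0196 + 0.0140 + 0.0006 = 0.0975
Σp_1ᵢ² = 0.11² + 0.03² + 0.33² + 0.02² + 0.15² + 0.28² + 0.05² + 0.03² = 0.0121 + 0.0009 + 0.1089 + 0.0004 + 0.0225 + 0.0784 + 0.0025 + 0.0009 = 0.2266
Σp_2ᵢ² = 0.07² + 0.20² + 0.12² + 0.20² + 0.04² + 0.07² + 0.28² + 0.02² = 0.0049 + 0.0400 + 0.0144 + 0.0400 + 0.0016 + 0.0049 + 0.0784 + 0.0004 = 0.1846
O = 0.0975 / √(0.2266 × 0.1846) = 0.0975 / 0.204525 = 0.47671

0.477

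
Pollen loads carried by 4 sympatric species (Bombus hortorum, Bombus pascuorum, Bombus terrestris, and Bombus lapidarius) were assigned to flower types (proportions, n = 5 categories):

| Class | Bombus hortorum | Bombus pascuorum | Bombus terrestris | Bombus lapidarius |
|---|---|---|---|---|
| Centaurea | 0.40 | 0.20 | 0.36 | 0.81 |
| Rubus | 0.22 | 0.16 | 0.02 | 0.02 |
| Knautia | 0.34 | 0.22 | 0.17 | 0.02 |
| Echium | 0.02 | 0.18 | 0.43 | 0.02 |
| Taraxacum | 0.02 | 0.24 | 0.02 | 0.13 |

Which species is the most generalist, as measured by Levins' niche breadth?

Σp_hortᵢ² = 0.40² + 0.22² + 0.34² + 0.02² + 0.02² = 0.1600 + 0.0484 + 0.1156 + 0.0004 + 0.0004 = 0.3248
B_hort = 1 / 0.3248 = 3.0788
Σp_pascᵢ² = 0.20² + 0.16² + 0.22² + 0.18² + 0.24² = 0.0400 + 0.0256 + 0.0484 + 0.0324 + 0.0576 = 0.2040
B_pasc = 1 / 0.2040 = 4.9020
Σp_terrᵢ² = 0.36² + 0.02² + 0.17² + 0.43² + 0.02² = 0.1296 + 0.0004 + 0.0289 + 0.1849 + 0.0004 = 0.3442
B_terr = 1 / 0.3442 = 2.9053
Σp_lapiᵢ² = 0.81² + 0.02² + 0.02² + 0.02² + 0.13² = 0.6561 + 0.0004 + 0.0004 + 0.0004 + 0.0169 = 0.6742
B_lapi = 1 / 0.6742 = 1.4832
Highest B → broadest niche (most generalist): Bombus pascuorum (B = 4.90).

Bombus pascuorum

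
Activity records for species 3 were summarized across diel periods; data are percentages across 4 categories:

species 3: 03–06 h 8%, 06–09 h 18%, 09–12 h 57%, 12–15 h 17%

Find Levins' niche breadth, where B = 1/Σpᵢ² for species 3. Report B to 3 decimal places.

Convert percentages to proportions (divide by 100).
Σpᵢ² = 0.08² + 0.18² + 0.57² + 0.17² = 0.0064 + 0.0324 + 0.3249 + 0.0289 = 0.3926
B = 1 / 0.3926 = 2.54712

2.547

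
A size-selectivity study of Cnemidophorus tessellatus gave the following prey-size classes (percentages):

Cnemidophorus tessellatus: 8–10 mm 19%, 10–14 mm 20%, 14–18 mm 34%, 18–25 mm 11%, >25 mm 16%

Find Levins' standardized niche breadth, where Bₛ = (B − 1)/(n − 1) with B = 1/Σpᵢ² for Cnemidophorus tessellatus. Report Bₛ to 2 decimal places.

0.84

Convert percentages to proportions (divide by 100).
Σpᵢ² = 0.19² + 0.20² + 0.34² + 0.11² + 0.16² = 0.0361 + 0.0400 + 0.1156 + 0.0121 + 0.0256 = 0.2294
B = 1 / 0.2294 = 4.3592
Bₛ = (B − 1)/(n − 1) = (4.3592 − 1)/(5 − 1) = 3.3592/4 = 0.8398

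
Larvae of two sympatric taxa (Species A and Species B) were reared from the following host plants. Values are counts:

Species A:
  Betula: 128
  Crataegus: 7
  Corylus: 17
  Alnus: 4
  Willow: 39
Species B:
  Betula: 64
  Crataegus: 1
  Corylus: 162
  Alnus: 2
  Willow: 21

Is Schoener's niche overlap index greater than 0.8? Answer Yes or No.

Proportions for Species A (n=195): 128/195=0.6564, 7/195=0.0359, 17/195=0.0872, 4/195=0.0205, 39/195=0.2000
Proportions for Species B (n=250): 64/250=0.2560, 1/250=0.0040, 162/250=0.6480, 2/250=0.0080, 21/250=0.0840
Σ|p₁ᵢ − p₂ᵢ| = 0.4004 + 0.0319 + 0.5608 + 0.0125 + 0.1160 = 1.1216
D = 1 − ½ × 1.1216 = 1 − 0.56080 = 0.43920
D = 0.43920 < 0.8 → No.

No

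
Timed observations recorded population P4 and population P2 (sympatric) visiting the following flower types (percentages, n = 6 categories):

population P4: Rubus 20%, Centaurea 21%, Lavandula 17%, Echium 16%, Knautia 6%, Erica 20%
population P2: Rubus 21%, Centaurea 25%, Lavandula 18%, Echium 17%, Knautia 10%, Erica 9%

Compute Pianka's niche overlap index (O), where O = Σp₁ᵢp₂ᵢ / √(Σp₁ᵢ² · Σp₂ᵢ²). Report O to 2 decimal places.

Convert percentages to proportions (divide by 100).
Σ p₁ᵢp₂ᵢ = 0.0420 + 0.0525 + 0.0306 + 0.0272 + 0.0060 + 0.0180 = 0.1763
Σp_1ᵢ² = 0.20² + 0.21² + 0.17² + 0.16² + 0.06² + 0.20² = 0.0400 + 0.0441 + 0.0289 + 0.0256 + 0.0036 + 0.0400 = 0.1822
Σp_2ᵢ² = 0.21² + 0.25² + 0.18² + 0.17² + 0.10² + 0.09² = 0.0441 + 0.0625 + 0.0324 + 0.0289 + 0.0100 + 0.0081 = 0.1860
O = 0.1763 / √(0.1822 × 0.1860) = 0.1763 / 0.18409 = 0.9577

0.96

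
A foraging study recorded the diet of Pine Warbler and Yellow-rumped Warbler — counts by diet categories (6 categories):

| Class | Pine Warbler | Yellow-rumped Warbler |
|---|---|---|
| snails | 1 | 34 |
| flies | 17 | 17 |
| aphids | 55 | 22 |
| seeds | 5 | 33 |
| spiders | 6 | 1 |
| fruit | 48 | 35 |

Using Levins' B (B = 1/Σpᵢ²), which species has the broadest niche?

Proportions for Pine Warbler (n=132): 1/132=0.0076, 17/132=0.1288, 55/132=0.4167, 5/132=0.0379, 6/132=0.0455, 48/132=0.3636
Proportions for Yellow-rumped Warbler (n=142): 34/142=0.2394, 17/142=0.1197, 22/142=0.1549, 33/142=0.2324, 1/142=0.0070, 35/142=0.2465
Σp_Pineᵢ² = 0.0076² + 0.1288² + 0.4167² + 0.0379² + 0.0455² + 0.3636² = 0.000058 + 0.016589 + 0.173639 + 0.001436 + 0.002070 + 0.132205 = 0.325997
B_Pine = 1 / 0.325997 = 3.0675
Σp_Yellᵢ² = 0.2394² + 0.1197² + 0.1549² + 0.2324² + 0.0070² + 0.2465² = 0.057312 + 0.014328 + 0.023994 + 0.054010 + 0.000049 + 0.060762 = 0.210455
B_Yell = 1 / 0.210455 = 4.7516
Highest B → broadest niche (most generalist): Yellow-rumped Warbler (B = 4.75).

Yellow-rumped Warbler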